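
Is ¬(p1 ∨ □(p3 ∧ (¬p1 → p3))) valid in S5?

Invalid (countermodel exists)

Tableau for the negation p1 ∨ □(p3 ∧ (¬p1 → p3)):
1. p1 ∨ □(p3 ∧ (¬p1 → p3)), u
2. □(p3 ∧ (¬p1 → p3)), u
3. p3 ∧ (¬p1 → p3), u
4. p3, u
5. ¬p1 → p3, u
Accessibility: uRu
The negation has an open branch (countermodel exists).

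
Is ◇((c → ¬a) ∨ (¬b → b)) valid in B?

Tableau for the negation ¬◇((c → ¬a) ∨ (¬b → b)):
1. ¬◇((c → ¬a) ∨ (¬b → b)), u
2. ¬((c → ¬a) ∨ (¬b → b)), u
3. ¬(c → ¬a), u
4. ¬(¬b → b), u
5. c, u
6. a, u
7. ¬b, u
Accessibility: uRu
The negation has an open branch (countermodel exists).

No, not valid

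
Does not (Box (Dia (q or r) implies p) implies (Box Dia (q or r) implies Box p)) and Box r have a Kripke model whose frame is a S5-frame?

No, unsatisfiable

1. not (Box (Dia (q or r) implies p) implies (Box Dia (q or r) implies Box p)) and Box r, w0
2. not (Box (Dia (q or r) implies p) implies (Box Dia (q or r) implies Box p)), w0
3. Box r, w0
4. Box (Dia (q or r) implies p), w0
5. not (Box Dia (q or r) implies Box p), w0
6. Box Dia (q or r), w0
7. not Box p, w0
8. r, w0
9. Dia (q or r) implies p, w0
10. Dia (q or r), w0
11. p, w0
12. not p, w1
13. r, w1
14. Dia (q or r) implies p, w1
15. Dia (q or r), w1
16. not Dia (q or r), w1
17. not (q or r), w0
18. not q, w0
19. not r, w0
Accessibility: w0Rw0, w0Rw1, w1Rw0, w1Rw1
Branch closes: r and not r both at w0.
(One branch shown.) All branches close.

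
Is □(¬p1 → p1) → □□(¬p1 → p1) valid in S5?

Valid in S5

Tableau for the negation ¬(□(¬p1 → p1) → □□(¬p1 → p1)):
1. ¬(□(¬p1 → p1) → □□(¬p1 → p1)), w0
2. □(¬p1 → p1), w0   [¬→-rule on 1]
3. ¬□□(¬p1 → p1), w0   [¬→-rule on 1]
4. ¬p1 → p1, w0   [□-rule on 2 via w0Rw0]
5. p1, w0   [→-rule on 4 (branches; this branch)]
6. ¬□(¬p1 → p1), w1   [¬□-rule on 3: fresh world w1, w0Rw1]
7. ¬p1 → p1, w1   [□-rule on 2 via w0Rw1]
8. p1, w1   [→-rule on 7 (branches; this branch)]
9. ¬(¬p1 → p1), w2   [¬□-rule on 6: fresh world w2, w1Rw2]
10. ¬p1, w2   [¬→-rule on 9]
11. ¬p1 → p1, w2   [□-rule on 2 via w0Rw2]
12. p1, w2   [→-rule on 11 (branches; this branch)]
Accessibility: w0Rw0, w0Rw1, w0Rw2, w1Rw0, w1Rw1, w1Rw2, w2Rw0, w2Rw1, w2Rw2
Branch closes: p1 and ¬p1 both at w2.
All branches of the negation close; one closing branch shown above.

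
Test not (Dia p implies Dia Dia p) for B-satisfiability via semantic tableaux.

Unsatisfiable

1. not (Dia p implies Dia Dia p), w0
2. Dia p, w0
3. not Dia Dia p, w0
4. not Dia p, w0
5. not p, w0
6. p, w1
7. not Dia p, w1
8. not p, w1
Accessibility: w0Rw0, w0Rw1, w1Rw0, w1Rw1
Branch closes: p and not p both at w1.
(One branch shown.) All branches close.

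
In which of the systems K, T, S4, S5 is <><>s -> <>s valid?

S4, S5

S4-tableau for the negation ~(<><>s -> <>s):
1. ~(<><>s -> <>s), 0
2. <><>s, 0
3. ~<>s, 0
4. ~s, 0
5. <>s, 1
6. ~s, 1
7. s, 2
8. ~s, 2
Accessibility: 0R0, 0R1, 0R2, 1R1, 1R2, 2R2
Branch closes: s and ~s both at 2.
Every branch closes (one shown): valid in S4, hence also in S5 (every theorem of S4 is a theorem of S5).
T-tableau for the negation ~(<><>s -> <>s):
1. ~(<><>s -> <>s), 0
2. <><>s, 0
3. ~<>s, 0
4. ~s, 0
5. <>s, 1
6. ~s, 1
7. s, 2
Accessibility: 0R0, 0R1, 1R1, 1R2, 2R2
Complete open branch: countermodel on a T-frame, so not valid in T, nor in K (the same frame is also a K-frame).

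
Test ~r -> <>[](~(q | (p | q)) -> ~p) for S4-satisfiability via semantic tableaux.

Satisfiable

1. ~r -> <>[](~(q | (p | q)) -> ~p), 0
2. <>[](~(q | (p | q)) -> ~p), 0
3. [](~(q | (p | q)) -> ~p), 1
4. ~(q | (p | q)) -> ~p, 1
5. ~p, 1
Accessibility: 0R0, 0R1, 1R1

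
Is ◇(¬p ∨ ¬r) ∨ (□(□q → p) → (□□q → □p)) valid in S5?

Tableau for the negation ¬(◇(¬p ∨ ¬r) ∨ (□(□q → p) → (□□q → □p))):
1. ¬(◇(¬p ∨ ¬r) ∨ (□(□q → p) → (□□q → □p))), 0
2. ¬◇(¬p ∨ ¬r), 0   [¬∨-rule on 1]
3. ¬(□(□q → p) → (□□q → □p)), 0   [¬∨-rule on 1]
4. □(□q → p), 0   [¬→-rule on 3]
5. ¬(□□q → □p), 0   [¬→-rule on 3]
6. □□q, 0   [¬→-rule on 5]
7. ¬□p, 0   [¬→-rule on 5]
8. ¬(¬p ∨ ¬r), 0   [¬◇-rule on 2 via 0R0]
9. p, 0   [¬∨-rule on 8]
10. r, 0   [¬∨-rule on 8]
11. □q → p, 0   [□-rule on 4 via 0R0]
12. □q, 0   [□-rule on 6 via 0R0]
13. q, 0   [□-rule on 12 via 0R0]
14. ¬p, 1   [¬□-rule on 7: fresh world 1, 0R1]
15. ¬(¬p ∨ ¬r), 1   [¬◇-rule on 2 via 0R1]
16. p, 1   [¬∨-rule on 15]
17. r, 1   [¬∨-rule on 15]
Accessibility: 0R0, 0R1, 1R0, 1R1
Branch closes: p and ¬p both at 1.
Every branch of the negation's tableau closes; the branch above is one of them.

Yes, valid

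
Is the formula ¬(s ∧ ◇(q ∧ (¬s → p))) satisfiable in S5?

1. ¬(s ∧ ◇(q ∧ (¬s → p))), u
2. ¬◇(q ∧ (¬s → p)), u   [¬∧-rule on 1 (branches; this branch)]
3. ¬(q ∧ (¬s → p)), u   [¬◇-rule on 2 via uRu]
4. ¬(¬s → p), u   [¬∧-rule on 3 (branches; this branch)]
5. ¬s, u   [¬→-rule on 4]
6. ¬p, u   [¬→-rule on 4]
Accessibility: uRu

Satisfiable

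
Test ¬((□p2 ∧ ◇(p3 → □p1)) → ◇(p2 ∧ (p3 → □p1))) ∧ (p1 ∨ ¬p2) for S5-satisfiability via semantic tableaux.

No, unsatisfiable

1. ¬((□p2 ∧ ◇(p3 → □p1)) → ◇(p2 ∧ (p3 → □p1))) ∧ (p1 ∨ ¬p2), 0
2. ¬((□p2 ∧ ◇(p3 → □p1)) → ◇(p2 ∧ (p3 → □p1))), 0
3. p1 ∨ ¬p2, 0
4. □p2 ∧ ◇(p3 → □p1), 0
5. ¬◇(p2 ∧ (p3 → □p1)), 0
6. □p2, 0
7. ◇(p3 → □p1), 0
8. ¬(p2 ∧ (p3 → □p1)), 0
9. p2, 0
10. p1, 0
11. ¬(p3 → □p1), 0
12. p3, 0
13. ¬□p1, 0
14. p3 → □p1, 1
15. ¬(p2 ∧ (p3 → □p1)), 1
16. p2, 1
17. □p1, 1
18. p1, 1
19. ¬(p3 → □p1), 1
20. p3, 1
21. ¬□p1, 1
22. ¬p1, 2
23. ¬(p2 ∧ (p3 → □p1)), 2
24. p2, 2
25. p1, 2
Accessibility: 0R0, 0R1, 0R2, 1R0, 1R1, 1R2, 2R0, 2R1, 2R2
Branch closes: p1 and ¬p1 both at 2.
All branches of the tableau close; one closing branch shown above.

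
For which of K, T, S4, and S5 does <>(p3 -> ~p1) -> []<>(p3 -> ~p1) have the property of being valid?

S5

S4-tableau for the negation ~(<>(p3 -> ~p1) -> []<>(p3 -> ~p1)):
1. ~(<>(p3 -> ~p1) -> []<>(p3 -> ~p1)), 0
2. <>(p3 -> ~p1), 0
3. ~[]<>(p3 -> ~p1), 0
4. p3 -> ~p1, 1
5. ~p1, 1
6. ~<>(p3 -> ~p1), 2
7. ~(p3 -> ~p1), 2
8. p3, 2
9. p1, 2
Accessibility: 0R0, 0R1, 0R2, 1R1, 2R2
Complete open branch: countermodel on an S4-frame, so not valid in S4, nor in K, T (the same frame is also a K-frame and a T-frame).
S5-tableau for the negation ~(<>(p3 -> ~p1) -> []<>(p3 -> ~p1)):
1. ~(<>(p3 -> ~p1) -> []<>(p3 -> ~p1)), 0
2. <>(p3 -> ~p1), 0
3. ~[]<>(p3 -> ~p1), 0
4. p3 -> ~p1, 1
5. ~p1, 1
6. ~<>(p3 -> ~p1), 2
7. ~(p3 -> ~p1), 0
8. p3, 0
9. p1, 0
10. ~(p3 -> ~p1), 1
11. p3, 1
12. p1, 1
Accessibility: 0R0, 0R1, 0R2, 1R0, 1R1, 1R2, 2R0, 2R1, 2R2
Branch closes: p1 and ~p1 both at 1.
Every branch closes (one shown): valid in S5.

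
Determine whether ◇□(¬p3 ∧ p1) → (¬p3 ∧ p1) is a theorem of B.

Valid in B

Tableau for the negation ¬(◇□(¬p3 ∧ p1) → (¬p3 ∧ p1)):
1. ¬(◇□(¬p3 ∧ p1) → (¬p3 ∧ p1)), 0
2. ◇□(¬p3 ∧ p1), 0
3. ¬(¬p3 ∧ p1), 0
4. ¬p1, 0
5. □(¬p3 ∧ p1), 1
6. ¬p3 ∧ p1, 0
7. ¬p3, 0
8. p1, 0
Accessibility: 0R0, 0R1, 1R0, 1R1
Branch closes: p1 and ¬p1 both at 0.
All branches of the negation close; one closing branch shown above.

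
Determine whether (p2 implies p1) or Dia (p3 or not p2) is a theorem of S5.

No, not valid

Tableau for the negation not ((p2 implies p1) or Dia (p3 or not p2)):
1. not ((p2 implies p1) or Dia (p3 or not p2)), w0
2. not (p2 implies p1), w0   [neg-or-rule on 1]
3. not Dia (p3 or not p2), w0   [neg-or-rule on 1]
4. p2, w0   [neg-implies-rule on 2]
5. not p1, w0   [neg-implies-rule on 2]
6. not (p3 or not p2), w0   [neg-Dia-rule on 3 via w0Rw0]
7. not p3, w0   [neg-or-rule on 6]
Accessibility: w0Rw0
The negation has an open branch (countermodel exists).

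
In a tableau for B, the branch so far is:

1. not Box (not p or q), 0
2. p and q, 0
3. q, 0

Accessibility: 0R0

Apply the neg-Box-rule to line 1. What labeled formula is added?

a fresh world 1 with 0R1, and not (not p or q) at 1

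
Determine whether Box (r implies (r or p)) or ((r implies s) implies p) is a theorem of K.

Tableau for the negation not (Box (r implies (r or p)) or ((r implies s) implies p)):
1. not (Box (r implies (r or p)) or ((r implies s) implies p)), w0
2. not Box (r implies (r or p)), w0
3. not ((r implies s) implies p), w0
4. r implies s, w0
5. not p, w0
6. s, w0
7. not (r implies (r or p)), w1
8. r, w1
9. not (r or p), w1
10. not r, w1
11. not p, w1
Accessibility: w0Rw1
Branch closes: r and not r both at w1.
All branches of the negation close; one closing branch shown above.

Yes, valid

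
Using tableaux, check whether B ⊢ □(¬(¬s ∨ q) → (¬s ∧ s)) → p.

Not valid

Tableau for the negation ¬(□(¬(¬s ∨ q) → (¬s ∧ s)) → p):
1. ¬(□(¬(¬s ∨ q) → (¬s ∧ s)) → p), w0
2. □(¬(¬s ∨ q) → (¬s ∧ s)), w0
3. ¬p, w0
4. ¬(¬s ∨ q) → (¬s ∧ s), w0
5. ¬s ∨ q, w0
6. q, w0
Accessibility: w0Rw0
The negation has an open branch (countermodel exists).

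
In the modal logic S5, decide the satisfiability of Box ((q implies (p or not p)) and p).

1. Box ((q implies (p or not p)) and p), 0
2. (q implies (p or not p)) and p, 0
3. q implies (p or not p), 0
4. p, 0
5. p or not p, 0
Accessibility: 0R0

Satisfiable (open branch found)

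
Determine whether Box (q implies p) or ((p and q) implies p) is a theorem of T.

Tableau for the negation not (Box (q implies p) or ((p and q) implies p)):
1. not (Box (q implies p) or ((p and q) implies p)), w0
2. not Box (q implies p), w0
3. not ((p and q) implies p), w0
4. p and q, w0
5. not p, w0
6. p, w0
7. q, w0
Accessibility: w0Rw0
Branch closes: p and not p both at w0.
Every branch of the negation's tableau closes; the branch above is one of them.

Yes, valid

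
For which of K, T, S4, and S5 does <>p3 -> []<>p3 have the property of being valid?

S5

S4-tableau for the negation ~(<>p3 -> []<>p3):
1. ~(<>p3 -> []<>p3), 0
2. <>p3, 0
3. ~[]<>p3, 0
4. p3, 1
5. ~<>p3, 2
6. ~p3, 2
Accessibility: 0R0, 0R1, 0R2, 1R1, 2R2
Complete open branch: countermodel on an S4-frame, so not valid in S4, nor in K, T (the same frame is also a K-frame and a T-frame).
S5-tableau for the negation ~(<>p3 -> []<>p3):
1. ~(<>p3 -> []<>p3), 0
2. <>p3, 0
3. ~[]<>p3, 0
4. p3, 1
5. ~<>p3, 2
6. ~p3, 0
7. ~p3, 1
Accessibility: 0R0, 0R1, 0R2, 1R0, 1R1, 1R2, 2R0, 2R1, 2R2
Branch closes: p3 and ~p3 both at 1.
Every branch closes (one shown): valid in S5.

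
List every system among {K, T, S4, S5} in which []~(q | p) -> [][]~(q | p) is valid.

T-tableau for the negation ~([]~(q | p) -> [][]~(q | p)):
1. ~([]~(q | p) -> [][]~(q | p)), w0
2. []~(q | p), w0
3. ~[][]~(q | p), w0
4. ~(q | p), w0
5. ~q, w0
6. ~p, w0
7. ~[]~(q | p), w1
8. ~(q | p), w1
9. ~q, w1
10. ~p, w1
11. q | p, w2
12. p, w2
Accessibility: w0Rw0, w0Rw1, w1Rw1, w1Rw2, w2Rw2
Complete open branch: countermodel on a T-frame, so not valid in T, nor in K (the same frame is also a K-frame).
S4-tableau for the negation ~([]~(q | p) -> [][]~(q | p)):
1. ~([]~(q | p) -> [][]~(q | p)), w0
2. []~(q | p), w0
3. ~[][]~(q | p), w0
4. ~(q | p), w0
5. ~q, w0
6. ~p, w0
7. ~[]~(q | p), w1
8. ~(q | p), w1
9. ~q, w1
10. ~p, w1
11. q | p, w2
12. ~(q | p), w2
13. ~q, w2
14. ~p, w2
15. p, w2
Accessibility: w0Rw0, w0Rw1, w0Rw2, w1Rw1, w1Rw2, w2Rw2
Branch closes: p and ~p both at w2.
Every branch closes (one shown): valid in S4, hence also in S5 (every theorem of S4 is a theorem of S5).

S4, S5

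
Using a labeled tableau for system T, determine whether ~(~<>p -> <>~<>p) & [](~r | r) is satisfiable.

Unsatisfiable (every branch closes)

1. ~(~<>p -> <>~<>p) & [](~r | r), u
2. ~(~<>p -> <>~<>p), u   [&-rule on 1]
3. [](~r | r), u   [&-rule on 1]
4. ~<>p, u   [~->-rule on 2]
5. ~<>~<>p, u   [~->-rule on 2]
6. ~r | r, u   [[]-rule on 3 via uRu]
7. ~p, u   [~<>-rule on 4 via uRu]
8. <>p, u   [~<>-rule on 5 via uRu]
9. r, u   [|-rule on 6 (branches; this branch)]
10. p, v   [<>-rule on 8: fresh world v, uRv]
11. ~r | r, v   [[]-rule on 3 via uRv]
12. ~p, v   [~<>-rule on 4 via uRv]
Accessibility: uRu, uRv, vRv
Branch closes: p and ~p both at v.
All branches of the tableau close; one closing branch shown above.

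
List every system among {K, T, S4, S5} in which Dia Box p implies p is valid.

S5-tableau for the negation not (Dia Box p implies p):
1. not (Dia Box p implies p), 0
2. Dia Box p, 0
3. not p, 0
4. Box p, 1
5. p, 0
Accessibility: 0R0, 0R1, 1R0, 1R1
Branch closes: p and not p both at 0.
Every branch closes (one shown): valid in S5.
S4-tableau for the negation not (Dia Box p implies p):
1. not (Dia Box p implies p), 0
2. Dia Box p, 0
3. not p, 0
4. Box p, 1
5. p, 1
Accessibility: 0R0, 0R1, 1R1
Complete open branch: countermodel on an S4-frame, so not valid in S4, nor in K, T (the same frame is also a K-frame and a T-frame).

S5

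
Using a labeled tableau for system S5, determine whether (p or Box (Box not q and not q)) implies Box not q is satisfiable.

1. (p or Box (Box not q and not q)) implies Box not q, w0
2. Box not q, w0   [implies-rule on 1 (branches; this branch)]
3. not q, w0   [Box-rule on 2 via w0Rw0]
Accessibility: w0Rw0

Satisfiable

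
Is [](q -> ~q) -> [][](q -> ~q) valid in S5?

Tableau for the negation ~([](q -> ~q) -> [][](q -> ~q)):
1. ~([](q -> ~q) -> [][](q -> ~q)), w0
2. [](q -> ~q), w0
3. ~[][](q -> ~q), w0
4. q -> ~q, w0
5. ~q, w0
6. ~[](q -> ~q), w1
7. q -> ~q, w1
8. ~q, w1
9. ~(q -> ~q), w2
10. q, w2
11. q -> ~q, w2
12. ~q, w2
Accessibility: w0Rw0, w0Rw1, w0Rw2, w1Rw0, w1Rw1, w1Rw2, w2Rw0, w2Rw1, w2Rw2
Branch closes: q and ~q both at w2.
All branches of the negation close; one closing branch shown above.

Yes, valid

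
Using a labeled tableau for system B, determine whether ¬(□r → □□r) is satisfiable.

Satisfiable (open branch found)

1. ¬(□r → □□r), 0
2. □r, 0
3. ¬□□r, 0
4. r, 0
5. ¬□r, 1
6. r, 1
7. ¬r, 2
Accessibility: 0R0, 0R1, 1R0, 1R1, 1R2, 2R1, 2R2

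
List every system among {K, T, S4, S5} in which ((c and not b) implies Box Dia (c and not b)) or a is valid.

S5

S5-tableau for the negation not (((c and not b) implies Box Dia (c and not b)) or a):
1. not (((c and not b) implies Box Dia (c and not b)) or a), u
2. not ((c and not b) implies Box Dia (c and not b)), u
3. not a, u
4. c and not b, u
5. not Box Dia (c and not b), u
6. c, u
7. not b, u
8. not Dia (c and not b), v
9. not (c and not b), u
10. not (c and not b), v
11. b, u
Accessibility: uRu, uRv, vRu, vRv
Branch closes: b and not b both at u.
Every branch closes (one shown): valid in S5.
S4-tableau for the negation not (((c and not b) implies Box Dia (c and not b)) or a):
1. not (((c and not b) implies Box Dia (c and not b)) or a), u
2. not ((c and not b) implies Box Dia (c and not b)), u
3. not a, u
4. c and not b, u
5. not Box Dia (c and not b), u
6. c, u
7. not b, u
8. not Dia (c and not b), v
9. not (c and not b), v
10. b, v
Accessibility: uRu, uRv, vRv
Complete open branch: countermodel on an S4-frame, so not valid in S4, nor in K, T (the same frame is also a K-frame and a T-frame).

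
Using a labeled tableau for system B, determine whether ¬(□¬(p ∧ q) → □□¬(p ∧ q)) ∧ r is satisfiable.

1. ¬(□¬(p ∧ q) → □□¬(p ∧ q)) ∧ r, u
2. ¬(□¬(p ∧ q) → □□¬(p ∧ q)), u
3. r, u
4. □¬(p ∧ q), u
5. ¬□□¬(p ∧ q), u
6. ¬(p ∧ q), u
7. ¬q, u
8. ¬□¬(p ∧ q), v
9. ¬(p ∧ q), v
10. ¬q, v
11. p ∧ q, w
12. p, w
13. q, w
Accessibility: uRu, uRv, vRu, vRv, vRw, wRv, wRw

Satisfiable (open branch found)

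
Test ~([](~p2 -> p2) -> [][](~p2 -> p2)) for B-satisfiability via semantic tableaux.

Satisfiable

1. ~([](~p2 -> p2) -> [][](~p2 -> p2)), w0
2. [](~p2 -> p2), w0   [~->-rule on 1]
3. ~[][](~p2 -> p2), w0   [~->-rule on 1]
4. ~p2 -> p2, w0   [[]-rule on 2 via w0Rw0]
5. p2, w0   [->-rule on 4 (branches; this branch)]
6. ~[](~p2 -> p2), w1   [~[]-rule on 3: fresh world w1, w0Rw1]
7. ~p2 -> p2, w1   [[]-rule on 2 via w0Rw1]
8. p2, w1   [->-rule on 7 (branches; this branch)]
9. ~(~p2 -> p2), w2   [~[]-rule on 6: fresh world w2, w1Rw2]
10. ~p2, w2   [~->-rule on 9]
Accessibility: w0Rw0, w0Rw1, w1Rw0, w1Rw1, w1Rw2, w2Rw1, w2Rw2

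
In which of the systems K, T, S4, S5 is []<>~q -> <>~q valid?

T, S4, S5

T-tableau for the negation ~([]<>~q -> <>~q):
1. ~([]<>~q -> <>~q), 0
2. []<>~q, 0   [~->-rule on 1]
3. ~<>~q, 0   [~->-rule on 1]
4. <>~q, 0   [[]-rule on 2 via 0R0]
5. q, 0   [~<>-rule on 3 via 0R0]
6. ~q, 1   [<>-rule on 4: fresh world 1, 0R1]
7. <>~q, 1   [[]-rule on 2 via 0R1]
8. q, 1   [~<>-rule on 3 via 0R1]
Accessibility: 0R0, 0R1, 1R1
Branch closes: q and ~q both at 1.
Every branch closes (one shown): valid in T, hence also in S4, S5 (every theorem of T is a theorem of S4 and S5).
K-tableau for the negation ~([]<>~q -> <>~q):
1. ~([]<>~q -> <>~q), 0
2. []<>~q, 0   [~->-rule on 1]
3. ~<>~q, 0   [~->-rule on 1]
Complete open branch: countermodel on a K-frame, so not valid in K.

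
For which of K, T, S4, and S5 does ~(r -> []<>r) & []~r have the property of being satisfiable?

K-tableau for the formula:
1. ~(r -> []<>r) & []~r, w0
2. ~(r -> []<>r), w0
3. []~r, w0
4. r, w0
5. ~[]<>r, w0
6. ~<>r, w1
7. ~r, w1
Accessibility: w0Rw1
Complete open branch: satisfiable in K.
T-tableau for the formula:
1. ~(r -> []<>r) & []~r, w0
2. ~(r -> []<>r), w0
3. []~r, w0
4. r, w0
5. ~[]<>r, w0
6. ~r, w0
Accessibility: w0Rw0
Branch closes: r and ~r both at w0.
Every branch closes (one shown): unsatisfiable in T, hence also in S4, S5 (every S4/S5-frame is a T-frame).

K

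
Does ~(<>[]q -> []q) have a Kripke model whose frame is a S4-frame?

Yes, satisfiable

1. ~(<>[]q -> []q), u
2. <>[]q, u
3. ~[]q, u
4. []q, v
5. q, v
6. ~q, w
Accessibility: uRu, uRv, uRw, vRv, wRw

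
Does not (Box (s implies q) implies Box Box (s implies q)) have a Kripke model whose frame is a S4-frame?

1. not (Box (s implies q) implies Box Box (s implies q)), w0
2. Box (s implies q), w0   [neg-implies-rule on 1]
3. not Box Box (s implies q), w0   [neg-implies-rule on 1]
4. s implies q, w0   [Box-rule on 2 via w0Rw0]
5. q, w0   [implies-rule on 4 (branches; this branch)]
6. not Box (s implies q), w1   [neg-Box-rule on 3: fresh world w1, w0Rw1]
7. s implies q, w1   [Box-rule on 2 via w0Rw1]
8. q, w1   [implies-rule on 7 (branches; this branch)]
9. not (s implies q), w2   [neg-Box-rule on 6: fresh world w2, w1Rw2]
10. s, w2   [neg-implies-rule on 9]
11. not q, w2   [neg-implies-rule on 9]
12. s implies q, w2   [Box-rule on 2 via w0Rw2]
13. q, w2   [implies-rule on 12 (branches; this branch)]
Accessibility: w0Rw0, w0Rw1, w0Rw2, w1Rw1, w1Rw2, w2Rw2
Branch closes: q and not q both at w2.
All branches of the tableau close; one closing branch shown above.

Unsatisfiable (every branch closes)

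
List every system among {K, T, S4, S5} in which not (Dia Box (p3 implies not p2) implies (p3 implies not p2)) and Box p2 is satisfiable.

K, T, S4

S5-tableau for the formula:
1. not (Dia Box (p3 implies not p2) implies (p3 implies not p2)) and Box p2, w0
2. not (Dia Box (p3 implies not p2) implies (p3 implies not p2)), w0
3. Box p2, w0
4. Dia Box (p3 implies not p2), w0
5. not (p3 implies not p2), w0
6. p3, w0
7. p2, w0
8. Box (p3 implies not p2), w1
9. p2, w1
10. p3 implies not p2, w0
11. p3 implies not p2, w1
12. not p2, w0
Accessibility: w0Rw0, w0Rw1, w1Rw0, w1Rw1
Branch closes: p2 and not p2 both at w0.
Every branch closes (one shown): unsatisfiable in S5.
S4-tableau for the formula:
1. not (Dia Box (p3 implies not p2) implies (p3 implies not p2)) and Box p2, w0
2. not (Dia Box (p3 implies not p2) implies (p3 implies not p2)), w0
3. Box p2, w0
4. Dia Box (p3 implies not p2), w0
5. not (p3 implies not p2), w0
6. p3, w0
7. p2, w0
8. Box (p3 implies not p2), w1
9. p2, w1
10. p3 implies not p2, w1
11. not p3, w1
Accessibility: w0Rw0, w0Rw1, w1Rw1
Complete open branch: satisfiable in S4, hence also in K, T (this S4-model is also a K-model and a T-model).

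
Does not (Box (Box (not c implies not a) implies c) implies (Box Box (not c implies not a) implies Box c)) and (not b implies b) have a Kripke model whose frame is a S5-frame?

1. not (Box (Box (not c implies not a) implies c) implies (Box Box (not c implies not a) implies Box c)) and (not b implies b), w0
2. not (Box (Box (not c implies not a) implies c) implies (Box Box (not c implies not a) implies Box c)), w0   [and-rule on 1]
3. not b implies b, w0   [and-rule on 1]
4. Box (Box (not c implies not a) implies c), w0   [neg-implies-rule on 2]
5. not (Box Box (not c implies not a) implies Box c), w0   [neg-implies-rule on 2]
6. Box Box (not c implies not a), w0   [neg-implies-rule on 5]
7. not Box c, w0   [neg-implies-rule on 5]
8. Box (not c implies not a) implies c, w0   [Box-rule on 4 via w0Rw0]
9. Box (not c implies not a), w0   [Box-rule on 6 via w0Rw0]
10. not c implies not a, w0   [Box-rule on 9 via w0Rw0]
11. b, w0   [implies-rule on 3 (branches; this branch)]
12. c, w0   [implies-rule on 8 (branches; this branch)]
13. not a, w0   [implies-rule on 10 (branches; this branch)]
14. not c, w1   [neg-Box-rule on 7: fresh world w1, w0Rw1]
15. Box (not c implies not a) implies c, w1   [Box-rule on 4 via w0Rw1]
16. Box (not c implies not a), w1   [Box-rule on 6 via w0Rw1]
17. not c implies not a, w1   [Box-rule on 9 via w0Rw1]
18. not Box (not c implies not a), w1   [implies-rule on 15 (branches; this branch)]
19. not a, w1   [implies-rule on 17 (branches; this branch)]
20. not (not c implies not a), w2   [neg-Box-rule on 18: fresh world w2, w1Rw2]
21. not c, w2   [neg-implies-rule on 20]
22. a, w2   [neg-implies-rule on 20]
23. Box (not c implies not a) implies c, w2   [Box-rule on 4 via w0Rw2]
24. Box (not c implies not a), w2   [Box-rule on 6 via w0Rw2]
25. not c implies not a, w2   [Box-rule on 9 via w0Rw2]
26. not Box (not c implies not a), w2   [implies-rule on 23 (branches; this branch)]
27. not a, w2   [implies-rule on 25 (branches; this branch)]
Accessibility: w0Rw0, w0Rw1, w0Rw2, w1Rw0, w1Rw1, w1Rw2, w2Rw0, w2Rw1, w2Rw2
Branch closes: a and not a both at w2.
All branches of the tableau close; one closing branch shown above.

Unsatisfiable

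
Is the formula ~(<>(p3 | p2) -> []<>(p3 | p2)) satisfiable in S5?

1. ~(<>(p3 | p2) -> []<>(p3 | p2)), w0
2. <>(p3 | p2), w0
3. ~[]<>(p3 | p2), w0
4. p3 | p2, w1
5. p2, w1
6. ~<>(p3 | p2), w2
7. ~(p3 | p2), w0
8. ~p3, w0
9. ~p2, w0
10. ~(p3 | p2), w1
11. ~p3, w1
12. ~p2, w1
Accessibility: w0Rw0, w0Rw1, w0Rw2, w1Rw0, w1Rw1, w1Rw2, w2Rw0, w2Rw1, w2Rw2
Branch closes: p2 and ~p2 both at w1.
All branches of the tableau close; one closing branch shown above.

No, unsatisfiable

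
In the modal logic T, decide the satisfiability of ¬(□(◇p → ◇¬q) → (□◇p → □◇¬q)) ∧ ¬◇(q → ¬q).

1. ¬(□(◇p → ◇¬q) → (□◇p → □◇¬q)) ∧ ¬◇(q → ¬q), u
2. ¬(□(◇p → ◇¬q) → (□◇p → □◇¬q)), u
3. ¬◇(q → ¬q), u
4. □(◇p → ◇¬q), u
5. ¬(□◇p → □◇¬q), u
6. □◇p, u
7. ¬□◇¬q, u
8. ¬(q → ¬q), u
9. q, u
10. ◇p → ◇¬q, u
11. ◇p, u
12. ◇¬q, u
13. ¬◇¬q, v
14. ¬(q → ¬q), v
15. q, v
16. ◇p → ◇¬q, v
17. ◇p, v
18. ¬◇p, v
19. ¬p, v
20. p, w
21. ¬(q → ¬q), w
22. q, w
23. ◇p → ◇¬q, w
24. ◇p, w
25. ◇¬q, w
26. ¬q, x
27. ¬(q → ¬q), x
28. q, x
Accessibility: uRu, uRv, uRw, uRx, vRv, wRw, xRx
Branch closes: q and ¬q both at x.
(One branch shown.) All branches close.

Unsatisfiable (every branch closes)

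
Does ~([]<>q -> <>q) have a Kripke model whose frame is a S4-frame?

Unsatisfiable (every branch closes)

1. ~([]<>q -> <>q), u
2. []<>q, u
3. ~<>q, u
4. <>q, u
5. ~q, u
6. q, v
7. <>q, v
8. ~q, v
Accessibility: uRu, uRv, vRv
Branch closes: q and ~q both at v.
(One branch shown.) All branches close.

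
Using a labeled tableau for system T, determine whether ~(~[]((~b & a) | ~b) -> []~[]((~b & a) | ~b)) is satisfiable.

1. ~(~[]((~b & a) | ~b) -> []~[]((~b & a) | ~b)), w0
2. ~[]((~b & a) | ~b), w0   [~->-rule on 1]
3. ~[]~[]((~b & a) | ~b), w0   [~->-rule on 1]
4. ~((~b & a) | ~b), w1   [~[]-rule on 2: fresh world w1, w0Rw1]
5. ~(~b & a), w1   [~|-rule on 4]
6. b, w1   [~|-rule on 4]
7. ~a, w1   [~&-rule on 5 (branches; this branch)]
8. []((~b & a) | ~b), w2   [~[]-rule on 3: fresh world w2, w0Rw2]
9. (~b & a) | ~b, w2   [[]-rule on 8 via w2Rw2]
10. ~b, w2   [|-rule on 9 (branches; this branch)]
Accessibility: w0Rw0, w0Rw1, w0Rw2, w1Rw1, w2Rw2

Yes, satisfiable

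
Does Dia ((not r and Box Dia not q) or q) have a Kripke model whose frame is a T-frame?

Yes, satisfiable

1. Dia ((not r and Box Dia not q) or q), u
2. (not r and Box Dia not q) or q, v
3. q, v
Accessibility: uRu, uRv, vRv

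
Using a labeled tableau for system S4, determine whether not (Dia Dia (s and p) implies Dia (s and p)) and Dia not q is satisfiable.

1. not (Dia Dia (s and p) implies Dia (s and p)) and Dia not q, w0
2. not (Dia Dia (s and p) implies Dia (s and p)), w0   [and-rule on 1]
3. Dia not q, w0   [and-rule on 1]
4. Dia Dia (s and p), w0   [neg-implies-rule on 2]
5. not Dia (s and p), w0   [neg-implies-rule on 2]
6. not (s and p), w0   [neg-Dia-rule on 5 via w0Rw0]
7. not p, w0   [neg-and-rule on 6 (branches; this branch)]
8. not q, w1   [Dia-rule on 3: fresh world w1, w0Rw1]
9. not (s and p), w1   [neg-Dia-rule on 5 via w0Rw1]
10. not p, w1   [neg-and-rule on 9 (branches; this branch)]
11. Dia (s and p), w2   [Dia-rule on 4: fresh world w2, w0Rw2]
12. not (s and p), w2   [neg-Dia-rule on 5 via w0Rw2]
13. not p, w2   [neg-and-rule on 12 (branches; this branch)]
14. s and p, w3   [Dia-rule on 11: fresh world w3, w2Rw3]
15. s, w3   [and-rule on 14]
16. p, w3   [and-rule on 14]
17. not (s and p), w3   [neg-Dia-rule on 5 via w0Rw3]
18. not p, w3   [neg-and-rule on 17 (branches; this branch)]
Accessibility: w0Rw0, w0Rw1, w0Rw2, w0Rw3, w1Rw1, w2Rw2, w2Rw3, w3Rw3
Branch closes: p and not p both at w3.
Every branch closes; the branch above is one of them.

Unsatisfiable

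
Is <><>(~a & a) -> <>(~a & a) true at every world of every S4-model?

Tableau for the negation ~(<><>(~a & a) -> <>(~a & a)):
1. ~(<><>(~a & a) -> <>(~a & a)), 0
2. <><>(~a & a), 0
3. ~<>(~a & a), 0
4. ~(~a & a), 0
5. ~a, 0
6. <>(~a & a), 1
7. ~(~a & a), 1
8. ~a, 1
9. ~a & a, 2
10. ~a, 2
11. a, 2
Accessibility: 0R0, 0R1, 0R2, 1R1, 1R2, 2R2
Branch closes: a and ~a both at 2.
All branches of the negation close; one closing branch shown above.

Yes, valid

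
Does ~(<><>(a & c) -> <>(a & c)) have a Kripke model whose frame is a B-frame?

Satisfiable

1. ~(<><>(a & c) -> <>(a & c)), w0
2. <><>(a & c), w0
3. ~<>(a & c), w0
4. ~(a & c), w0
5. ~c, w0
6. <>(a & c), w1
7. ~(a & c), w1
8. ~c, w1
9. a & c, w2
10. a, w2
11. c, w2
Accessibility: w0Rw0, w0Rw1, w1Rw0, w1Rw1, w1Rw2, w2Rw1, w2Rw2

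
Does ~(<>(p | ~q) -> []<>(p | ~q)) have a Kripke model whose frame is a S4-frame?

Satisfiable

1. ~(<>(p | ~q) -> []<>(p | ~q)), 0
2. <>(p | ~q), 0
3. ~[]<>(p | ~q), 0
4. p | ~q, 1
5. ~q, 1
6. ~<>(p | ~q), 2
7. ~(p | ~q), 2
8. ~p, 2
9. q, 2
Accessibility: 0R0, 0R1, 0R2, 1R1, 2R2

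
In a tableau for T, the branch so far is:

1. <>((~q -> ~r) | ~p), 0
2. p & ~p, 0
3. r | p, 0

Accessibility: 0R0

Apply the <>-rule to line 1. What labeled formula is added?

a fresh world 1 with 0R1, and (~q -> ~r) | ~p at 1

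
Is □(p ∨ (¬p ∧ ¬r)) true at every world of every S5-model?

Tableau for the negation ¬□(p ∨ (¬p ∧ ¬r)):
1. ¬□(p ∨ (¬p ∧ ¬r)), 0
2. ¬(p ∨ (¬p ∧ ¬r)), 1   [¬□-rule on 1: fresh world 1, 0R1]
3. ¬p, 1   [¬∨-rule on 2]
4. ¬(¬p ∧ ¬r), 1   [¬∨-rule on 2]
5. r, 1   [¬∧-rule on 4 (branches; this branch)]
Accessibility: 0R0, 0R1, 1R0, 1R1
The negation has an open branch (countermodel exists).

No, not valid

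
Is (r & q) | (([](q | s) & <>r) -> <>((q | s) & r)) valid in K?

Valid in K

Tableau for the negation ~((r & q) | (([](q | s) & <>r) -> <>((q | s) & r))):
1. ~((r & q) | (([](q | s) & <>r) -> <>((q | s) & r))), u
2. ~(r & q), u
3. ~(([](q | s) & <>r) -> <>((q | s) & r)), u
4. [](q | s) & <>r, u
5. ~<>((q | s) & r), u
6. [](q | s), u
7. <>r, u
8. ~q, u
9. r, v
10. ~((q | s) & r), v
11. q | s, v
12. ~(q | s), v
13. ~q, v
14. ~s, v
15. s, v
Accessibility: uRv
Branch closes: s and ~s both at v.
Every branch of the negation's tableau closes; the branch above is one of them.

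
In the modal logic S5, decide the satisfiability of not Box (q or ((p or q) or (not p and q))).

Yes, satisfiable

1. not Box (q or ((p or q) or (not p and q))), w0
2. not (q or ((p or q) or (not p and q))), w1
3. not q, w1
4. not ((p or q) or (not p and q)), w1
5. not (p or q), w1
6. not (not p and q), w1
7. not p, w1
Accessibility: w0Rw0, w0Rw1, w1Rw0, w1Rw1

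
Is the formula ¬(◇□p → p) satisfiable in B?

Unsatisfiable

1. ¬(◇□p → p), 0
2. ◇□p, 0
3. ¬p, 0
4. □p, 1
5. p, 0
Accessibility: 0R0, 0R1, 1R0, 1R1
Branch closes: p and ¬p both at 0.
Every branch closes; the branch above is one of them.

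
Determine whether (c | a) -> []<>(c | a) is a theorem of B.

Tableau for the negation ~((c | a) -> []<>(c | a)):
1. ~((c | a) -> []<>(c | a)), u
2. c | a, u
3. ~[]<>(c | a), u
4. a, u
5. ~<>(c | a), v
6. ~(c | a), u
7. ~c, u
8. ~a, u
Accessibility: uRu, uRv, vRu, vRv
Branch closes: a and ~a both at u.
Every branch of the negation's tableau closes; the branch above is one of them.

Yes, valid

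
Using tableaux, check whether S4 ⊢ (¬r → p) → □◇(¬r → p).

Tableau for the negation ¬((¬r → p) → □◇(¬r → p)):
1. ¬((¬r → p) → □◇(¬r → p)), w0
2. ¬r → p, w0
3. ¬□◇(¬r → p), w0
4. p, w0
5. ¬◇(¬r → p), w1
6. ¬(¬r → p), w1
7. ¬r, w1
8. ¬p, w1
Accessibility: w0Rw0, w0Rw1, w1Rw1
The negation has an open branch (countermodel exists).

Not valid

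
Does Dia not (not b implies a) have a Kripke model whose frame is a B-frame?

Satisfiable (open branch found)

1. Dia not (not b implies a), u
2. not (not b implies a), v   [Dia-rule on 1: fresh world v, uRv]
3. not b, v   [neg-implies-rule on 2]
4. not a, v   [neg-implies-rule on 2]
Accessibility: uRu, uRv, vRu, vRv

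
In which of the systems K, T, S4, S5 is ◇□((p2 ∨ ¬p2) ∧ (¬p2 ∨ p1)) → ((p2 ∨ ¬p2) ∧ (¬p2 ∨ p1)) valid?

S5

S4-tableau for the negation ¬(◇□((p2 ∨ ¬p2) ∧ (¬p2 ∨ p1)) → ((p2 ∨ ¬p2) ∧ (¬p2 ∨ p1))):
1. ¬(◇□((p2 ∨ ¬p2) ∧ (¬p2 ∨ p1)) → ((p2 ∨ ¬p2) ∧ (¬p2 ∨ p1))), 0
2. ◇□((p2 ∨ ¬p2) ∧ (¬p2 ∨ p1)), 0
3. ¬((p2 ∨ ¬p2) ∧ (¬p2 ∨ p1)), 0
4. ¬(¬p2 ∨ p1), 0
5. p2, 0
6. ¬p1, 0
7. □((p2 ∨ ¬p2) ∧ (¬p2 ∨ p1)), 1
8. (p2 ∨ ¬p2) ∧ (¬p2 ∨ p1), 1
9. p2 ∨ ¬p2, 1
10. ¬p2 ∨ p1, 1
11. ¬p2, 1
12. p1, 1
Accessibility: 0R0, 0R1, 1R1
Complete open branch: countermodel on an S4-frame, so not valid in S4, nor in K, T (the same frame is also a K-frame and a T-frame).
S5-tableau for the negation ¬(◇□((p2 ∨ ¬p2) ∧ (¬p2 ∨ p1)) → ((p2 ∨ ¬p2) ∧ (¬p2 ∨ p1))):
1. ¬(◇□((p2 ∨ ¬p2) ∧ (¬p2 ∨ p1)) → ((p2 ∨ ¬p2) ∧ (¬p2 ∨ p1))), 0
2. ◇□((p2 ∨ ¬p2) ∧ (¬p2 ∨ p1)), 0
3. ¬((p2 ∨ ¬p2) ∧ (¬p2 ∨ p1)), 0
4. ¬(¬p2 ∨ p1), 0
5. p2, 0
6. ¬p1, 0
7. □((p2 ∨ ¬p2) ∧ (¬p2 ∨ p1)), 1
8. (p2 ∨ ¬p2) ∧ (¬p2 ∨ p1), 0
9. p2 ∨ ¬p2, 0
10. ¬p2 ∨ p1, 0
11. (p2 ∨ ¬p2) ∧ (¬p2 ∨ p1), 1
12. p2 ∨ ¬p2, 1
13. ¬p2 ∨ p1, 1
14. p1, 0
Accessibility: 0R0, 0R1, 1R0, 1R1
Branch closes: p1 and ¬p1 both at 0.
Every branch closes (one shown): valid in S5.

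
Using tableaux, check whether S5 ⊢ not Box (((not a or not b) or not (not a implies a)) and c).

Invalid (countermodel exists)

Tableau for the negation Box (((not a or not b) or not (not a implies a)) and c):
1. Box (((not a or not b) or not (not a implies a)) and c), w0
2. ((not a or not b) or not (not a implies a)) and c, w0
3. (not a or not b) or not (not a implies a), w0
4. c, w0
5. not (not a implies a), w0
6. not a, w0
Accessibility: w0Rw0
The negation has an open branch (countermodel exists).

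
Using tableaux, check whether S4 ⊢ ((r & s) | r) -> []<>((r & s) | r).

Tableau for the negation ~(((r & s) | r) -> []<>((r & s) | r)):
1. ~(((r & s) | r) -> []<>((r & s) | r)), w0
2. (r & s) | r, w0   [~->-rule on 1]
3. ~[]<>((r & s) | r), w0   [~->-rule on 1]
4. r, w0   [|-rule on 2 (branches; this branch)]
5. ~<>((r & s) | r), w1   [~[]-rule on 3: fresh world w1, w0Rw1]
6. ~((r & s) | r), w1   [~<>-rule on 5 via w1Rw1]
7. ~(r & s), w1   [~|-rule on 6]
8. ~r, w1   [~|-rule on 6]
9. ~s, w1   [~&-rule on 7 (branches; this branch)]
Accessibility: w0Rw0, w0Rw1, w1Rw1
The negation has an open branch (countermodel exists).

No, not valid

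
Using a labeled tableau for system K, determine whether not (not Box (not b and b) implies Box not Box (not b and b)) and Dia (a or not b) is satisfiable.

1. not (not Box (not b and b) implies Box not Box (not b and b)) and Dia (a or not b), u
2. not (not Box (not b and b) implies Box not Box (not b and b)), u   [and-rule on 1]
3. Dia (a or not b), u   [and-rule on 1]
4. not Box (not b and b), u   [neg-implies-rule on 2]
5. not Box not Box (not b and b), u   [neg-implies-rule on 2]
6. a or not b, v   [Dia-rule on 3: fresh world v, uRv]
7. not b, v   [or-rule on 6 (branches; this branch)]
8. not (not b and b), w   [neg-Box-rule on 4: fresh world w, uRw]
9. not b, w   [neg-and-rule on 8 (branches; this branch)]
10. Box (not b and b), x   [neg-Box-rule on 5: fresh world x, uRx]
Accessibility: uRv, uRw, uRx

Satisfiable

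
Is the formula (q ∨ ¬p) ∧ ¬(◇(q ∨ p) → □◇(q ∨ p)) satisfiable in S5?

Unsatisfiable (every branch closes)

1. (q ∨ ¬p) ∧ ¬(◇(q ∨ p) → □◇(q ∨ p)), 0
2. q ∨ ¬p, 0
3. ¬(◇(q ∨ p) → □◇(q ∨ p)), 0
4. ◇(q ∨ p), 0
5. ¬□◇(q ∨ p), 0
6. ¬p, 0
7. q ∨ p, 1
8. p, 1
9. ¬◇(q ∨ p), 2
10. ¬(q ∨ p), 0
11. ¬q, 0
12. ¬(q ∨ p), 1
13. ¬q, 1
14. ¬p, 1
Accessibility: 0R0, 0R1, 0R2, 1R0, 1R1, 1R2, 2R0, 2R1, 2R2
Branch closes: p and ¬p both at 1.
All branches of the tableau close; one closing branch shown above.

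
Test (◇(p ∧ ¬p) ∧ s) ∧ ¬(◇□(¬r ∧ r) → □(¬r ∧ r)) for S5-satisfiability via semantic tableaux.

Unsatisfiable (every branch closes)

1. (◇(p ∧ ¬p) ∧ s) ∧ ¬(◇□(¬r ∧ r) → □(¬r ∧ r)), 0
2. ◇(p ∧ ¬p) ∧ s, 0
3. ¬(◇□(¬r ∧ r) → □(¬r ∧ r)), 0
4. ◇(p ∧ ¬p), 0
5. s, 0
6. ◇□(¬r ∧ r), 0
7. ¬□(¬r ∧ r), 0
8. p ∧ ¬p, 1
9. p, 1
10. ¬p, 1
Accessibility: 0R0, 0R1, 1R0, 1R1
Branch closes: p and ¬p both at 1.
(One branch shown.) All branches close.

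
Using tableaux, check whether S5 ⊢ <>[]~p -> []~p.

Tableau for the negation ~(<>[]~p -> []~p):
1. ~(<>[]~p -> []~p), 0
2. <>[]~p, 0
3. ~[]~p, 0
4. []~p, 1
5. ~p, 0
6. ~p, 1
7. p, 2
8. ~p, 2
Accessibility: 0R0, 0R1, 0R2, 1R0, 1R1, 1R2, 2R0, 2R1, 2R2
Branch closes: p and ~p both at 2.
Every branch of the negation's tableau closes; the branch above is one of them.

Valid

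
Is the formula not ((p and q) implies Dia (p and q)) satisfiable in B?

No, unsatisfiable

1. not ((p and q) implies Dia (p and q)), u
2. p and q, u
3. not Dia (p and q), u
4. p, u
5. q, u
6. not (p and q), u
7. not q, u
Accessibility: uRu
Branch closes: q and not q both at u.
(One branch shown.) All branches close.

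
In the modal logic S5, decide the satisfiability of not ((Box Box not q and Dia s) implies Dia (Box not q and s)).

No, unsatisfiable

1. not ((Box Box not q and Dia s) implies Dia (Box not q and s)), w0
2. Box Box not q and Dia s, w0
3. not Dia (Box not q and s), w0
4. Box Box not q, w0
5. Dia s, w0
6. not (Box not q and s), w0
7. Box not q, w0
8. not q, w0
9. not s, w0
10. s, w1
11. not (Box not q and s), w1
12. Box not q, w1
13. not q, w1
14. not Box not q, w1
15. q, w2
16. not (Box not q and s), w2
17. Box not q, w2
18. not q, w2
Accessibility: w0Rw0, w0Rw1, w0Rw2, w1Rw0, w1Rw1, w1Rw2, w2Rw0, w2Rw1, w2Rw2
Branch closes: q and not q both at w2.
Every branch closes; the branch above is one of them.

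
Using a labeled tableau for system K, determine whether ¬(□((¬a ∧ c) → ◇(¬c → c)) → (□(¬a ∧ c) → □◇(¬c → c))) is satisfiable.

No, unsatisfiable

1. ¬(□((¬a ∧ c) → ◇(¬c → c)) → (□(¬a ∧ c) → □◇(¬c → c))), w0
2. □((¬a ∧ c) → ◇(¬c → c)), w0
3. ¬(□(¬a ∧ c) → □◇(¬c → c)), w0
4. □(¬a ∧ c), w0
5. ¬□◇(¬c → c), w0
6. ¬◇(¬c → c), w1
7. (¬a ∧ c) → ◇(¬c → c), w1
8. ¬a ∧ c, w1
9. ¬a, w1
10. c, w1
11. ◇(¬c → c), w1
12. ¬c → c, w2
13. ¬(¬c → c), w2
14. ¬c, w2
15. c, w2
Accessibility: w0Rw1, w1Rw2
Branch closes: c and ¬c both at w2.
All branches of the tableau close; one closing branch shown above.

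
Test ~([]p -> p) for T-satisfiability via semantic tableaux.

No, unsatisfiable

1. ~([]p -> p), 0
2. []p, 0
3. ~p, 0
4. p, 0
Accessibility: 0R0
Branch closes: p and ~p both at 0.
All branches of the tableau close; one closing branch shown above.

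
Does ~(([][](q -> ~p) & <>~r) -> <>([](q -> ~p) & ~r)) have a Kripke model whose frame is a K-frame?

Unsatisfiable (every branch closes)

1. ~(([][](q -> ~p) & <>~r) -> <>([](q -> ~p) & ~r)), u
2. [][](q -> ~p) & <>~r, u
3. ~<>([](q -> ~p) & ~r), u
4. [][](q -> ~p), u
5. <>~r, u
6. ~r, v
7. ~([](q -> ~p) & ~r), v
8. [](q -> ~p), v
9. ~[](q -> ~p), v
10. ~(q -> ~p), w
11. q, w
12. p, w
13. q -> ~p, w
14. ~p, w
Accessibility: uRv, vRw
Branch closes: p and ~p both at w.
Every branch closes; the branch above is one of them.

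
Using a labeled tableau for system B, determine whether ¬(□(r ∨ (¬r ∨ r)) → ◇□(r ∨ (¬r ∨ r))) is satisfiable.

1. ¬(□(r ∨ (¬r ∨ r)) → ◇□(r ∨ (¬r ∨ r))), u
2. □(r ∨ (¬r ∨ r)), u
3. ¬◇□(r ∨ (¬r ∨ r)), u
4. r ∨ (¬r ∨ r), u
5. ¬□(r ∨ (¬r ∨ r)), u
6. ¬r ∨ r, u
7. r, u
8. ¬(r ∨ (¬r ∨ r)), v
9. ¬r, v
10. ¬(¬r ∨ r), v
11. r, v
Accessibility: uRu, uRv, vRu, vRv
Branch closes: r and ¬r both at v.
Every branch closes; the branch above is one of them.

Unsatisfiable (every branch closes)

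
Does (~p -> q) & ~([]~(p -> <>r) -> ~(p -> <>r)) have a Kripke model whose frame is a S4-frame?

Unsatisfiable (every branch closes)

1. (~p -> q) & ~([]~(p -> <>r) -> ~(p -> <>r)), 0
2. ~p -> q, 0   [&-rule on 1]
3. ~([]~(p -> <>r) -> ~(p -> <>r)), 0   [&-rule on 1]
4. []~(p -> <>r), 0   [~->-rule on 3]
5. p -> <>r, 0   [~->-rule on 3]
6. ~(p -> <>r), 0   [[]-rule on 4 via 0R0]
7. p, 0   [~->-rule on 6]
8. ~<>r, 0   [~->-rule on 6]
9. ~r, 0   [~<>-rule on 8 via 0R0]
10. q, 0   [->-rule on 2 (branches; this branch)]
11. <>r, 0   [->-rule on 5 (branches; this branch)]
12. r, 1   [<>-rule on 11: fresh world 1, 0R1]
13. ~(p -> <>r), 1   [[]-rule on 4 via 0R1]
14. p, 1   [~->-rule on 13]
15. ~<>r, 1   [~->-rule on 13]
16. ~r, 1   [~<>-rule on 8 via 0R1]
Accessibility: 0R0, 0R1, 1R1
Branch closes: r and ~r both at 1.
All branches of the tableau close; one closing branch shown above.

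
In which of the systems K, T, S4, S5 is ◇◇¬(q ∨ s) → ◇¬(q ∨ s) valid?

S4-tableau for the negation ¬(◇◇¬(q ∨ s) → ◇¬(q ∨ s)):
1. ¬(◇◇¬(q ∨ s) → ◇¬(q ∨ s)), u
2. ◇◇¬(q ∨ s), u   [¬→-rule on 1]
3. ¬◇¬(q ∨ s), u   [¬→-rule on 1]
4. q ∨ s, u   [¬◇-rule on 3 via uRu]
5. s, u   [∨-rule on 4 (branches; this branch)]
6. ◇¬(q ∨ s), v   [◇-rule on 2: fresh world v, uRv]
7. q ∨ s, v   [¬◇-rule on 3 via uRv]
8. s, v   [∨-rule on 7 (branches; this branch)]
9. ¬(q ∨ s), w   [◇-rule on 6: fresh world w, vRw]
10. ¬q, w   [¬∨-rule on 9]
11. ¬s, w   [¬∨-rule on 9]
12. q ∨ s, w   [¬◇-rule on 3 via uRw]
13. s, w   [∨-rule on 12 (branches; this branch)]
Accessibility: uRu, uRv, uRw, vRv, vRw, wRw
Branch closes: s and ¬s both at w.
Every branch closes (one shown): valid in S4, hence also in S5 (every theorem of S4 is a theorem of S5).
T-tableau for the negation ¬(◇◇¬(q ∨ s) → ◇¬(q ∨ s)):
1. ¬(◇◇¬(q ∨ s) → ◇¬(q ∨ s)), u
2. ◇◇¬(q ∨ s), u   [¬→-rule on 1]
3. ¬◇¬(q ∨ s), u   [¬→-rule on 1]
4. q ∨ s, u   [¬◇-rule on 3 via uRu]
5. s, u   [∨-rule on 4 (branches; this branch)]
6. ◇¬(q ∨ s), v   [◇-rule on 2: fresh world v, uRv]
7. q ∨ s, v   [¬◇-rule on 3 via uRv]
8. s, v   [∨-rule on 7 (branches; this branch)]
9. ¬(q ∨ s), w   [◇-rule on 6: fresh world w, vRw]
10. ¬q, w   [¬∨-rule on 9]
11. ¬s, w   [¬∨-rule on 9]
Accessibility: uRu, uRv, vRv, vRw, wRw
Complete open branch: countermodel on a T-frame, so not valid in T, nor in K (the same frame is also a K-frame).

S4, S5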